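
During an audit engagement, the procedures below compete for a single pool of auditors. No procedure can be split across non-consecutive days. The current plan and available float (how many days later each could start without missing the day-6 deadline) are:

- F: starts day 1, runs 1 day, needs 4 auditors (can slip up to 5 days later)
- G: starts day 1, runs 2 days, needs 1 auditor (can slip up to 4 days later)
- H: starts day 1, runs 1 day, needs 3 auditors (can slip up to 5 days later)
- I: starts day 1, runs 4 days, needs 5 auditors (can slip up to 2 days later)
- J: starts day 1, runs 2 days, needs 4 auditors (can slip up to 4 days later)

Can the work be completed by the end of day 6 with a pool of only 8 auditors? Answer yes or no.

yes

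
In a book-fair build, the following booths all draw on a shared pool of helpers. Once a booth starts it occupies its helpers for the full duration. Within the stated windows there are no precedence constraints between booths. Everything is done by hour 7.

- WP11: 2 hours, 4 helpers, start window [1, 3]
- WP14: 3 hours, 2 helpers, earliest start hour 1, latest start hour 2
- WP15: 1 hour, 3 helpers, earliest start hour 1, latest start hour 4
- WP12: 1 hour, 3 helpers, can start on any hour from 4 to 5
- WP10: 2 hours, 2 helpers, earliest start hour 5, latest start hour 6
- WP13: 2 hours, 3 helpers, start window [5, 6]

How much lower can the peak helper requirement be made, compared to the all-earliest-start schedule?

3

Early-start peak: h1:9  h2:6  h3:2  h4:3  h5:5  h6:5  h7:0 ⇒ 9.
Leveled (WP11@1, WP14@1, WP15@3, WP12@4, WP10@5, WP13@5): h1:6  h2:6  h3:5  h4:3  h5:5  h6:5  h7:0 ⇒ 6.
Reduction 9 − 6 = 3.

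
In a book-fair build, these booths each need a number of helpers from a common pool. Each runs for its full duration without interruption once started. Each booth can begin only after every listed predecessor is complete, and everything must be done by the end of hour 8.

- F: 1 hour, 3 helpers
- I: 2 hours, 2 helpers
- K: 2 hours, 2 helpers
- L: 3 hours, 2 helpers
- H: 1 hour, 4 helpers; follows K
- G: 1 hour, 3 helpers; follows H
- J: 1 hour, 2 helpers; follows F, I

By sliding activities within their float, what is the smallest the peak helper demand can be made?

Early-start (F@1, I@1, K@1, L@1, H@3, G@4, J@3) gives peak 9: h1:9  h2:6  h3:8  h4:3  h5:0  h6:0  h7:0  h8:0.
Shift I→2, K→2, L→4, H→7, G→8, J→4.
Schedule F@1, I@2, K@2, L@4, H@7, G@8, J@4: h1:3  h2:4  h3:4  h4:4  h5:2  h6:2  h7:4  h8:3 — peak 4.
Total helper-hours = 26 over 8 hours ⇒ peak ≥ ⌈26/8⌉ = 4, so 4 is optimal.

4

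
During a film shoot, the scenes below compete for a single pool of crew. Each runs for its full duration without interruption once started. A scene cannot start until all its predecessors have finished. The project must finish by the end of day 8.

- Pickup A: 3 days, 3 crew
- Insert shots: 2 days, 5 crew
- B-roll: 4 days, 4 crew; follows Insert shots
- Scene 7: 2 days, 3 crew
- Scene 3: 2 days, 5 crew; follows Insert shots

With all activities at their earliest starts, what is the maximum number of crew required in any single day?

12

Early-start schedule: Pickup A@1, Insert shots@1, B-roll@3, Scene 7@1, Scene 3@3.
Load per day: day 1: 11, day 2: 11, day 3: 12, day 4: 9, day 5: 4, day 6: 4, day 7: 0, day 8: 0.
Peak is 12.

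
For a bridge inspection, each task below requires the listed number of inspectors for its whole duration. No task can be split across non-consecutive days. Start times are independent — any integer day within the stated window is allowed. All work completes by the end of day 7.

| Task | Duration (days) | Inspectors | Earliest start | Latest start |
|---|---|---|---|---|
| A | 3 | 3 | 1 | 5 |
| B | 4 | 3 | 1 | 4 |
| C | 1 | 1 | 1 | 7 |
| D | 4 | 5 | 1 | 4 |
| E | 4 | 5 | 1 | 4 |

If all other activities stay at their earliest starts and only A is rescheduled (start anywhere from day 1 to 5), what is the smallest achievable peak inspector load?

A@1: d1:17  d2:16  d3:16  d4:13  d5:0  d6:0  d7:0 → peak 17
A@2: d1:14  d2:16  d3:16  d4:16  d5:0  d6:0  d7:0 → peak 16
A@3: d1:14  d2:13  d3:16  d4:16  d5:3  d6:0  d7:0 → peak 16
A@4: d1:14  d2:13  d3:13  d4:16  d5:3  d6:3  d7:0 → peak 16
A@5: d1:14  d2:13  d3:13  d4:13  d5:3  d6:3  d7:3 → peak 14
Best is A@5, peak 14.

14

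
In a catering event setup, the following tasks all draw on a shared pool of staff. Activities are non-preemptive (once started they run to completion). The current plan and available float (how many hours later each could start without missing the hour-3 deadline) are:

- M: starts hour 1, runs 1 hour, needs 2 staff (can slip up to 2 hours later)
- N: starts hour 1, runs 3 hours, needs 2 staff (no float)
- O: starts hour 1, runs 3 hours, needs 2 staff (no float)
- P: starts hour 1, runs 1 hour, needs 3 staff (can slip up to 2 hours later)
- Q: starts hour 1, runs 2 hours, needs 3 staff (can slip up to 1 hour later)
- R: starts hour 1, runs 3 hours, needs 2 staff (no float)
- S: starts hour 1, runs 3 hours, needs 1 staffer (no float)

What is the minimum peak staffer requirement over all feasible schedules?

12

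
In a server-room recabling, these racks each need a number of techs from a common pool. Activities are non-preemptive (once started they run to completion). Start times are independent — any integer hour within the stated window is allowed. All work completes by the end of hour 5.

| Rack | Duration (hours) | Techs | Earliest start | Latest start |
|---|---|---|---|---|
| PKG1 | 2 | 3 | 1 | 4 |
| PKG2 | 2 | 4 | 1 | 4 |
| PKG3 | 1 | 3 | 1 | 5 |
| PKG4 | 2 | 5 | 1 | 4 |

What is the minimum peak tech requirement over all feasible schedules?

Early-start (PKG1@1, PKG2@1, PKG3@1, PKG4@1) gives peak 15: h1:15  h2:12  h3:0  h4:0  h5:0.
Shift PKG3→3, PKG4→4.
Schedule PKG1@1, PKG2@1, PKG3@3, PKG4@4: h1:7  h2:7  h3:3  h4:5  h5:5 — peak 7.

7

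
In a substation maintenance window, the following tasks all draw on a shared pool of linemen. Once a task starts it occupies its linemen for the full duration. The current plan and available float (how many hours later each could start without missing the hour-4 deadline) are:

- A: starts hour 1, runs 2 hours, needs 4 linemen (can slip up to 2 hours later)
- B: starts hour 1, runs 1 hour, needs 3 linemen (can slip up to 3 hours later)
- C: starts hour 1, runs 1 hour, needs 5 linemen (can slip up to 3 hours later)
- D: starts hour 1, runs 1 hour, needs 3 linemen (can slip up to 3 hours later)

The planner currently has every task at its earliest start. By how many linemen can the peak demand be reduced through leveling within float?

9

Early-start peak: h1:15  h2:4  h3:0  h4:0 ⇒ 15.
Leveled (A@1, B@3, C@4, D@3): h1:4  h2:4  h3:6  h4:5 ⇒ 6.
Reduction 15 − 6 = 9.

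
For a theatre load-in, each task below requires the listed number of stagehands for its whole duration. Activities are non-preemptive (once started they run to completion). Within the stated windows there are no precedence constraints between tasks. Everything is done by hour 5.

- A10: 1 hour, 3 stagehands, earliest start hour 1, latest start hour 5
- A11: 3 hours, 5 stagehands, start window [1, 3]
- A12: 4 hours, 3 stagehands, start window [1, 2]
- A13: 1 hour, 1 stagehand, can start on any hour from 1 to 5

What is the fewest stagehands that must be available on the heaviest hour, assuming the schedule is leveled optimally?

8

Early-start (A10@1, A11@1, A12@1, A13@1) gives peak 12: h1:12  h2:8  h3:8  h4:3  h5:0.
Shift A12→2, A13→4.
Schedule A10@1, A11@1, A12@2, A13@4: h1:8  h2:8  h3:8  h4:4  h5:3 — peak 8.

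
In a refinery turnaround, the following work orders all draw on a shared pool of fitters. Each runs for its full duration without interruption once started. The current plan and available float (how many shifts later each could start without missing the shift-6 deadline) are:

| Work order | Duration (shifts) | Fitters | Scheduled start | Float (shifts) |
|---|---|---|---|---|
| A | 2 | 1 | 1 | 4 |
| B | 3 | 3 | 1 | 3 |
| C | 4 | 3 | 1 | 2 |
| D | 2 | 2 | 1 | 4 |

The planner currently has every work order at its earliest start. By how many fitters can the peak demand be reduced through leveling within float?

3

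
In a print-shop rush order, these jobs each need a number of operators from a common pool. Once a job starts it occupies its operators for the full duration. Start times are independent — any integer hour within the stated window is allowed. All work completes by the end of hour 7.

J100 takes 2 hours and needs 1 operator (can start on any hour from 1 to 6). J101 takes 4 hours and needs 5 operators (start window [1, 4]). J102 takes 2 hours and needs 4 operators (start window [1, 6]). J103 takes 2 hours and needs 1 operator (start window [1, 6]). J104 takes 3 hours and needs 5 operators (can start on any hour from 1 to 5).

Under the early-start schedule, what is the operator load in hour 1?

16

At early start, hour 1 has: J100, J101, J102, J103, J104.
Demand: 1 + 5 + 4 + 1 + 5 = 16.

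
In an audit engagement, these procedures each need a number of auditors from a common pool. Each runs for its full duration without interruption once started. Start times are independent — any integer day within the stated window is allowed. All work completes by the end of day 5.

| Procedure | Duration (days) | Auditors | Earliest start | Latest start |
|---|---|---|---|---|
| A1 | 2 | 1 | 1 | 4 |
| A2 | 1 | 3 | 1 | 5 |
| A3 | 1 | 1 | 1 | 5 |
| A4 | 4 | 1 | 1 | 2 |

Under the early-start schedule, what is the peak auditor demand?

6

Early-start schedule: A1@1, A2@1, A3@1, A4@1.
Load per day: day 1: 6, day 2: 2, day 3: 1, day 4: 1, day 5: 0.
Peak is 6.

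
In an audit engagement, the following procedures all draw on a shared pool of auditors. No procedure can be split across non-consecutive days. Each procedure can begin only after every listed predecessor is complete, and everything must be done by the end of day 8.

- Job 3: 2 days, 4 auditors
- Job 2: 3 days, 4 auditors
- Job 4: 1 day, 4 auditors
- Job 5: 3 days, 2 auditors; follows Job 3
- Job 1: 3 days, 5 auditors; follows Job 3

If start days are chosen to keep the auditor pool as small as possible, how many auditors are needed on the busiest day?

Early-start (Job 3@1, Job 2@1, Job 4@1, Job 5@3, Job 1@3) gives peak 12: d1:12  d2:8  d3:11  d4:7  d5:7  d6:0  d7:0  d8:0.
Shift Job 4→3, Job 5→4, Job 1→4.
Schedule Job 3@1, Job 2@1, Job 4@3, Job 5@4, Job 1@4: d1:8  d2:8  d3:8  d4:7  d5:7  d6:7  d7:0  d8:0 — peak 8.

8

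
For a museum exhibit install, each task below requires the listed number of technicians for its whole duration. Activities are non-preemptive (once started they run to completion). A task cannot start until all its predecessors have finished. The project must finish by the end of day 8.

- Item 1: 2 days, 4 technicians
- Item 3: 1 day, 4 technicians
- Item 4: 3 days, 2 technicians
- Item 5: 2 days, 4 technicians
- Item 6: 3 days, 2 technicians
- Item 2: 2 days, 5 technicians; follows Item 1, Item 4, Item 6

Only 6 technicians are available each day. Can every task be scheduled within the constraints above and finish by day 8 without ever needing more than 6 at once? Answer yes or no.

yes

Schedule Item 1@1, Item 3@3, Item 4@1, Item 5@4, Item 6@4, Item 2@7: d1:6  d2:6  d3:6  d4:6  d5:6  d6:2  d7:5  d8:5 — peak 6 ≤ 6.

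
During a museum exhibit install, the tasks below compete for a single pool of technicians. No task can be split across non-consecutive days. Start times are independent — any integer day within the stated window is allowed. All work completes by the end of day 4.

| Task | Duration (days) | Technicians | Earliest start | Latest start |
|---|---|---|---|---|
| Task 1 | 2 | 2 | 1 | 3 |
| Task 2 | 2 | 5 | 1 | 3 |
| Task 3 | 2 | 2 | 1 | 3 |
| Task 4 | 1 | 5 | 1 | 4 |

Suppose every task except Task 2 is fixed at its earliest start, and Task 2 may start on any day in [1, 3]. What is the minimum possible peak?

9

Task 2@1: d1:14  d2:9  d3:0  d4:0 → peak 14
Task 2@2: d1:9  d2:9  d3:5  d4:0 → peak 9
Task 2@3: d1:9  d2:4  d3:5  d4:5 → peak 9
Best is Task 2@2, peak 9.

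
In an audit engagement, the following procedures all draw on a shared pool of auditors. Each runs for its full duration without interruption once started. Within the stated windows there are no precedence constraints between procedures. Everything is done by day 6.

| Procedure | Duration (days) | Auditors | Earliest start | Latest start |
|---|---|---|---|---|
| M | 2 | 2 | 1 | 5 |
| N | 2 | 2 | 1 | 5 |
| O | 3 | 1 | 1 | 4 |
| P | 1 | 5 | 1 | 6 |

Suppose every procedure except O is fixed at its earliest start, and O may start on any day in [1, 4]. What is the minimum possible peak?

9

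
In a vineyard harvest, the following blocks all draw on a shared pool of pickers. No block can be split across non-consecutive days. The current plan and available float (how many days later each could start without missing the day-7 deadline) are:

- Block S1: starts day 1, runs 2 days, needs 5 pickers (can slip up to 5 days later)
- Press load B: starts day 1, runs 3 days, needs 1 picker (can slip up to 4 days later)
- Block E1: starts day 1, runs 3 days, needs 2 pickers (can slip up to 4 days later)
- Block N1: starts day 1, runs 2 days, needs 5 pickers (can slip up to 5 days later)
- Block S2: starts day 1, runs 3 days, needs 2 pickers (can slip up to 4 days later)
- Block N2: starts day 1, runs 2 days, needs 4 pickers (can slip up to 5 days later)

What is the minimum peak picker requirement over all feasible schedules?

7

Early-start (Block S1@1, Press load B@1, Block E1@1, Block N1@1, Block S2@1, Block N2@1) gives peak 19: d1:19  d2:19  d3:5  d4:0  d5:0  d6:0  d7:0.
Shift Block E1→3, Block N1→6, Block S2→5, Block N2→3.
Schedule Block S1@1, Press load B@1, Block E1@3, Block N1@6, Block S2@5, Block N2@3: d1:6  d2:6  d3:7  d4:6  d5:4  d6:7  d7:7 — peak 7.
Total picker-days = 43 over 7 days ⇒ peak ≥ ⌈43/7⌉ = 7, so 7 is optimal.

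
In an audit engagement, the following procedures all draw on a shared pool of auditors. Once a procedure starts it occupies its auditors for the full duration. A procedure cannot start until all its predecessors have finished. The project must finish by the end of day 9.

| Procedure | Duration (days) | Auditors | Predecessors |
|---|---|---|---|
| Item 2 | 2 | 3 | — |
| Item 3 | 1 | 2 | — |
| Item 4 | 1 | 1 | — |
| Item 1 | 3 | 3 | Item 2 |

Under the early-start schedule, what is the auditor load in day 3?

At early start, day 3 has: Item 1.
Demand: 3 = 3.

3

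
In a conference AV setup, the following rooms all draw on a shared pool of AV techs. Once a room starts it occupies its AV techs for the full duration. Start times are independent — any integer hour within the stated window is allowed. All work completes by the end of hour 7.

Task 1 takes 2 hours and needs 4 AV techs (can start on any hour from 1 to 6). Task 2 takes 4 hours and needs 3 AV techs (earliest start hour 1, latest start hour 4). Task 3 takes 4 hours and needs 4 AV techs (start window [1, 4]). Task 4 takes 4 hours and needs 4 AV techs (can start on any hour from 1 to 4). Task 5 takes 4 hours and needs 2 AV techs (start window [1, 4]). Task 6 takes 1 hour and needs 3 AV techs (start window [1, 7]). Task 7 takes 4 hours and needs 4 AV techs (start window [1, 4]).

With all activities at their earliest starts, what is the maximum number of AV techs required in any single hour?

24

Early-start schedule: Task 1@1, Task 2@1, Task 3@1, Task 4@1, Task 5@1, Task 6@1, Task 7@1.
Load per hour: hour 1: 24, hour 2: 21, hour 3: 17, hour 4: 17, hour 5: 0, hour 6: 0, hour 7: 0.
Peak is 24.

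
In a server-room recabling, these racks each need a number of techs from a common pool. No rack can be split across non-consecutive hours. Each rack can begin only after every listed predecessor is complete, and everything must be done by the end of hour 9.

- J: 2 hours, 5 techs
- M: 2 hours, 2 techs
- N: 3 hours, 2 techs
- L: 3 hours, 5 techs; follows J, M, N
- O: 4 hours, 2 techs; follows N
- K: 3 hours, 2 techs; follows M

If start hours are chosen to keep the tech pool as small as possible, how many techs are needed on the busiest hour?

Early-start (J@1, M@1, N@1, L@4, O@4, K@3) gives peak 9: h1:9  h2:9  h3:4  h4:9  h5:9  h6:7  h7:2  h8:0  h9:0.
Shift N→3, L→6, O→6.
Schedule J@1, M@1, N@3, L@6, O@6, K@3: h1:7  h2:7  h3:4  h4:4  h5:4  h6:7  h7:7  h8:7  h9:2 — peak 7.

7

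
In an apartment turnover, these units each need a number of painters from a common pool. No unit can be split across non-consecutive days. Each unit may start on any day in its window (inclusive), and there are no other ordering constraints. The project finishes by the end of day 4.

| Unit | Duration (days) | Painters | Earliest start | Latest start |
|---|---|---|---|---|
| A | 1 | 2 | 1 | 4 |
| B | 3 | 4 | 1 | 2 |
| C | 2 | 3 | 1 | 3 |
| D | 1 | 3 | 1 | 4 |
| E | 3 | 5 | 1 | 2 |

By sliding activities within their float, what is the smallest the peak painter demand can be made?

Early-start (A@1, B@1, C@1, D@1, E@1) gives peak 17: d1:17  d2:12  d3:9  d4:0.
Shift E→2.
Schedule A@1, B@1, C@1, D@1, E@2: d1:12  d2:12  d3:9  d4:5 — peak 12.

12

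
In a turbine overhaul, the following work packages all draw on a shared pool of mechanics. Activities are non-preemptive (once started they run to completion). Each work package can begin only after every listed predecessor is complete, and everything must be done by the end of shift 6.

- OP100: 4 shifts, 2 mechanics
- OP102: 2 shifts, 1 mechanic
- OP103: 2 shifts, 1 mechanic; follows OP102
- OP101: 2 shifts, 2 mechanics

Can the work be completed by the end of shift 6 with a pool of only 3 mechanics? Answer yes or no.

yes

Schedule OP100@1, OP102@1, OP103@3, OP101@5: s1:3  s2:3  s3:3  s4:3  s5:2  s6:2 — peak 3 ≤ 3.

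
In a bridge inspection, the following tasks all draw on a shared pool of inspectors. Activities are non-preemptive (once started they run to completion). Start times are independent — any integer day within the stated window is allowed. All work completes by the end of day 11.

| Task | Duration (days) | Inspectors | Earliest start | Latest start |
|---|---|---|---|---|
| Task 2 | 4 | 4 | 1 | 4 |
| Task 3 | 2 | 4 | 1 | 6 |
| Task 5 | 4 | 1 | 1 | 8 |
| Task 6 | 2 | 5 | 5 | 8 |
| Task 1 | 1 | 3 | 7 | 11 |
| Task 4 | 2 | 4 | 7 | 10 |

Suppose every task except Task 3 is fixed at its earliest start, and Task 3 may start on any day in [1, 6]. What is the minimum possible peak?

Task 3@1: d1:9  d2:9  d3:5  d4:5  d5:5  d6:5  d7:7  d8:4  d9:0  d10:0  d11:0 → peak 9
Task 3@2: d1:5  d2:9  d3:9  d4:5  d5:5  d6:5  d7:7  d8:4  d9:0  d10:0  d11:0 → peak 9
Task 3@3: d1:5  d2:5  d3:9  d4:9  d5:5  d6:5  d7:7  d8:4  d9:0  d10:0  d11:0 → peak 9
Task 3@4: d1:5  d2:5  d3:5  d4:9  d5:9  d6:5  d7:7  d8:4  d9:0  d10:0  d11:0 → peak 9
Task 3@5: d1:5  d2:5  d3:5  d4:5  d5:9  d6:9  d7:7  d8:4  d9:0  d10:0  d11:0 → peak 9
Task 3@6: d1:5  d2:5  d3:5  d4:5  d5:5  d6:9  d7:11  d8:4  d9:0  d10:0  d11:0 → peak 11
Best is Task 3@1, peak 9.

9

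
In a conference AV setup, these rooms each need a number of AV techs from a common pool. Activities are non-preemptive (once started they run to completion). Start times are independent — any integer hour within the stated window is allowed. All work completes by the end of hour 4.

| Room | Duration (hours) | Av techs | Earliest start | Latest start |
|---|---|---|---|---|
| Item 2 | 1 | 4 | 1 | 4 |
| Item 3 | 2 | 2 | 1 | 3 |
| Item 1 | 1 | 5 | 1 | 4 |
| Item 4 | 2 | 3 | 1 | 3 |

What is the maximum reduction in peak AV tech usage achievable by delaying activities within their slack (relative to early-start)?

9

Early-start peak: h1:14  h2:5  h3:0  h4:0 ⇒ 14.
Leveled (Item 2@1, Item 3@2, Item 1@4, Item 4@2): h1:4  h2:5  h3:5  h4:5 ⇒ 5.
Reduction 14 − 5 = 9.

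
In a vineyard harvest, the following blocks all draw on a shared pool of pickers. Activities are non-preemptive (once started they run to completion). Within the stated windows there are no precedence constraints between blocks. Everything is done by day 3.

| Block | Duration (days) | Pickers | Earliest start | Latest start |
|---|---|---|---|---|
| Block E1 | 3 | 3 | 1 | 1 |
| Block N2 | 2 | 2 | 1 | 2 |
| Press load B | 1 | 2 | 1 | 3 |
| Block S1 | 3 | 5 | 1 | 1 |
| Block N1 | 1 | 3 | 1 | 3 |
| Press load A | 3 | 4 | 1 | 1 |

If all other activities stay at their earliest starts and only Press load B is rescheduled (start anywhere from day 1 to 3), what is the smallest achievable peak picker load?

Press load B@1: d1:19  d2:14  d3:12 → peak 19
Press load B@2: d1:17  d2:16  d3:12 → peak 17
Press load B@3: d1:17  d2:14  d3:14 → peak 17
Best is Press load B@2, peak 17.

17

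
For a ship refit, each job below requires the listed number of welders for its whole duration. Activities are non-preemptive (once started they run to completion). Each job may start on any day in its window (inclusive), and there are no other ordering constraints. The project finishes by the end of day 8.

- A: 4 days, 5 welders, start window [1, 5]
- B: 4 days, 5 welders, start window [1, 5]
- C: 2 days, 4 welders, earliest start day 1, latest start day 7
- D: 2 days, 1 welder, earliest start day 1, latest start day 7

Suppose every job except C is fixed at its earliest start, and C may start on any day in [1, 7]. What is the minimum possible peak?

C@1: d1:15  d2:15  d3:10  d4:10  d5:0  d6:0  d7:0  d8:0 → peak 15
C@2: d1:11  d2:15  d3:14  d4:10  d5:0  d6:0  d7:0  d8:0 → peak 15
C@3: d1:11  d2:11  d3:14  d4:14  d5:0  d6:0  d7:0  d8:0 → peak 14
C@4: d1:11  d2:11  d3:10  d4:14  d5:4  d6:0  d7:0  d8:0 → peak 14
C@5: d1:11  d2:11  d3:10  d4:10  d5:4  d6:4  d7:0  d8:0 → peak 11
C@6: d1:11  d2:11  d3:10  d4:10  d5:0  d6:4  d7:4  d8:0 → peak 11
C@7: d1:11  d2:11  d3:10  d4:10  d5:0  d6:0  d7:4  d8:4 → peak 11
Best is C@5, peak 11.

11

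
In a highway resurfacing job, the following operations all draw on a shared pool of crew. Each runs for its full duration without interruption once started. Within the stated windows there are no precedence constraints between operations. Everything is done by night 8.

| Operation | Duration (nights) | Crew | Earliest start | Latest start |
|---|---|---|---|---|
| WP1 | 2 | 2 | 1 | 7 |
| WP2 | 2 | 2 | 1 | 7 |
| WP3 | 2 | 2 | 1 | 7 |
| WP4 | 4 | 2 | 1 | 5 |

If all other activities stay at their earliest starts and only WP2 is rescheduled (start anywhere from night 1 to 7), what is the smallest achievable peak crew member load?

6

WP2@1: n1:8  n2:8  n3:2  n4:2  n5:0  n6:0  n7:0  n8:0 → peak 8
WP2@2: n1:6  n2:8  n3:4  n4:2  n5:0  n6:0  n7:0  n8:0 → peak 8
WP2@3: n1:6  n2:6  n3:4  n4:4  n5:0  n6:0  n7:0  n8:0 → peak 6
WP2@4: n1:6  n2:6  n3:2  n4:4  n5:2  n6:0  n7:0  n8:0 → peak 6
WP2@5: n1:6  n2:6  n3:2  n4:2  n5:2  n6:2  n7:0  n8:0 → peak 6
WP2@6: n1:6  n2:6  n3:2  n4:2  n5:0  n6:2  n7:2  n8:0 → peak 6
WP2@7: n1:6  n2:6  n3:2  n4:2  n5:0  n6:0  n7:2  n8:2 → peak 6
Best is WP2@3, peak 6.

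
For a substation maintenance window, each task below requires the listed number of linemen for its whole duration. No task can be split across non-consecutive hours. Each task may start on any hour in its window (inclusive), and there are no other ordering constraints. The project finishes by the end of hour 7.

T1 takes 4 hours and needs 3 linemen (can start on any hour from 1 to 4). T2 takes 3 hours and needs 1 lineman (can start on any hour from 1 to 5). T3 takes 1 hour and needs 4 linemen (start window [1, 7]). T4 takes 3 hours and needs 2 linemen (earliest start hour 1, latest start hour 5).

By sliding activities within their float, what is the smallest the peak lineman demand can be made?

5

Early-start (T1@1, T2@1, T3@1, T4@1) gives peak 10: h1:10  h2:6  h3:6  h4:3  h5:0  h6:0  h7:0.
Shift T3→7, T4→4.
Schedule T1@1, T2@1, T3@7, T4@4: h1:4  h2:4  h3:4  h4:5  h5:2  h6:2  h7:4 — peak 5.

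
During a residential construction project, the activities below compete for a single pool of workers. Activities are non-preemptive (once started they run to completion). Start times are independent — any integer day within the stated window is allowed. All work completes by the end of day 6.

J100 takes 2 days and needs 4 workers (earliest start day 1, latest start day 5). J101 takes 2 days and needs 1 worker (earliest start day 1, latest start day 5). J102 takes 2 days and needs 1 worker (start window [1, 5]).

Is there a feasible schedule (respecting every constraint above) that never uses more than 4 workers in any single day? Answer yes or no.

Schedule J100@1, J101@3, J102@3: d1:4  d2:4  d3:2  d4:2  d5:0  d6:0 — peak 4 ≤ 4.

yes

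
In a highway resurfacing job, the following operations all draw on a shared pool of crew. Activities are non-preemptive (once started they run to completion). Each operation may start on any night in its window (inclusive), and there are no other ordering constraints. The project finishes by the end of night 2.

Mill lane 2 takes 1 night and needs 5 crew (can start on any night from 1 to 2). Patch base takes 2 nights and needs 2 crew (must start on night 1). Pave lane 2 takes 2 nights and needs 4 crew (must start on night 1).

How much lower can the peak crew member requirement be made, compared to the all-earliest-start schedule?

0

Early-start peak: n1:11  n2:6 ⇒ 11.
Leveled (Mill lane 2@1, Patch base@1, Pave lane 2@1): n1:11  n2:6 ⇒ 11.
Reduction 11 − 11 = 0.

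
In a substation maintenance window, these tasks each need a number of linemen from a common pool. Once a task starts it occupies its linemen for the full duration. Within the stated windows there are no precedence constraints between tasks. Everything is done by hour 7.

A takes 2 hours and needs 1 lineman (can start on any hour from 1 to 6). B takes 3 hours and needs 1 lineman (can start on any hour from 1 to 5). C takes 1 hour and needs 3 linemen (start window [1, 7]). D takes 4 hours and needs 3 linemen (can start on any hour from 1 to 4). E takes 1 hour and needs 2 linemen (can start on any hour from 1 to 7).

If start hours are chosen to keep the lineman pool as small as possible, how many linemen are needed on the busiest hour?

4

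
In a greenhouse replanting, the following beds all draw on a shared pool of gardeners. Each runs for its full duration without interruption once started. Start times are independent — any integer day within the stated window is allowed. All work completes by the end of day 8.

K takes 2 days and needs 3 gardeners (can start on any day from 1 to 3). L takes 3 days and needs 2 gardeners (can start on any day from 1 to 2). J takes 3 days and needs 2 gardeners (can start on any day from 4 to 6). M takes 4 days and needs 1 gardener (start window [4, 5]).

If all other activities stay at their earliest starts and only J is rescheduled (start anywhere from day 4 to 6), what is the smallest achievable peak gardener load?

J@4: d1:5  d2:5  d3:2  d4:3  d5:3  d6:3  d7:1  d8:0 → peak 5
J@5: d1:5  d2:5  d3:2  d4:1  d5:3  d6:3  d7:3  d8:0 → peak 5
J@6: d1:5  d2:5  d3:2  d4:1  d5:1  d6:3  d7:3  d8:2 → peak 5
Best is J@4, peak 5.

5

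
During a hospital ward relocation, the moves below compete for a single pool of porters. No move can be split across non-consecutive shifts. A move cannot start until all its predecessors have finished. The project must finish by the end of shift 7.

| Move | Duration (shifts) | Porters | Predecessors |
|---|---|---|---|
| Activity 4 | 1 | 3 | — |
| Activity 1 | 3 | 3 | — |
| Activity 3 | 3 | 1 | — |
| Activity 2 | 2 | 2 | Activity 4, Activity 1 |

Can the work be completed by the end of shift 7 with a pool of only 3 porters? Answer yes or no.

Schedule Activity 4@1, Activity 1@2, Activity 3@5, Activity 2@5: s1:3  s2:3  s3:3  s4:3  s5:3  s6:3  s7:1 — peak 3 ≤ 3.

yes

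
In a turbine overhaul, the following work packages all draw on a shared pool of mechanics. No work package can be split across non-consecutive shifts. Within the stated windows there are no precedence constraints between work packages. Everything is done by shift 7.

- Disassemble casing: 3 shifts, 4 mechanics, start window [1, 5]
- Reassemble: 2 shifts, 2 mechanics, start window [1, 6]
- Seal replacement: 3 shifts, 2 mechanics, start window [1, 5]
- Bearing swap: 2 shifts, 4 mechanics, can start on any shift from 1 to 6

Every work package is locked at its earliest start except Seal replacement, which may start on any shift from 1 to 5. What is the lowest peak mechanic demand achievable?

10

Seal replacement@1: s1:12  s2:12  s3:6  s4:0  s5:0  s6:0  s7:0 → peak 12
Seal replacement@2: s1:10  s2:12  s3:6  s4:2  s5:0  s6:0  s7:0 → peak 12
Seal replacement@3: s1:10  s2:10  s3:6  s4:2  s5:2  s6:0  s7:0 → peak 10
Seal replacement@4: s1:10  s2:10  s3:4  s4:2  s5:2  s6:2  s7:0 → peak 10
Seal replacement@5: s1:10  s2:10  s3:4  s4:0  s5:2  s6:2  s7:2 → peak 10
Best is Seal replacement@3, peak 10.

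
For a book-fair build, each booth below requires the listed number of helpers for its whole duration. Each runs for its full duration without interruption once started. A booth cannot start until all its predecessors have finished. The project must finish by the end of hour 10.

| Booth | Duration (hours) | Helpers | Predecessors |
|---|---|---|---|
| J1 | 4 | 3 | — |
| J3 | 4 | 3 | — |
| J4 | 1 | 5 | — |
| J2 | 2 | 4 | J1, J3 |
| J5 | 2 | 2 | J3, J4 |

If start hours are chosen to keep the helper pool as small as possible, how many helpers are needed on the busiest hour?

Early-start (J1@1, J3@1, J4@1, J2@5, J5@5) gives peak 11: h1:11  h2:6  h3:6  h4:6  h5:6  h6:6  h7:0  h8:0  h9:0  h10:0.
Shift J4→5, J2→6, J5→6.
Schedule J1@1, J3@1, J4@5, J2@6, J5@6: h1:6  h2:6  h3:6  h4:6  h5:5  h6:6  h7:6  h8:0  h9:0  h10:0 — peak 6.

6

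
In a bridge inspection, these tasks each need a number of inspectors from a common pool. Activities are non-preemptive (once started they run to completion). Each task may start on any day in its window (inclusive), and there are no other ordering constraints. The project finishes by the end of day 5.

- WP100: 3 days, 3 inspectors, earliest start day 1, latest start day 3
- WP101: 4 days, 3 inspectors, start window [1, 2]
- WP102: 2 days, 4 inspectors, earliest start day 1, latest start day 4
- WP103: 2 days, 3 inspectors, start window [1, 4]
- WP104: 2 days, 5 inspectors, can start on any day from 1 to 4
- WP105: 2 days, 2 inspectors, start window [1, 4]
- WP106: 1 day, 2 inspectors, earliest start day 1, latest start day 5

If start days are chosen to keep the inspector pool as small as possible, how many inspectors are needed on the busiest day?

12

Early-start (WP100@1, WP101@1, WP102@1, WP103@1, WP104@1, WP105@1, WP106@1) gives peak 22: d1:22  d2:20  d3:6  d4:3  d5:0.
Shift WP103→3, WP104→4, WP106→3.
Schedule WP100@1, WP101@1, WP102@1, WP103@3, WP104@4, WP105@1, WP106@3: d1:12  d2:12  d3:11  d4:11  d5:5 — peak 12.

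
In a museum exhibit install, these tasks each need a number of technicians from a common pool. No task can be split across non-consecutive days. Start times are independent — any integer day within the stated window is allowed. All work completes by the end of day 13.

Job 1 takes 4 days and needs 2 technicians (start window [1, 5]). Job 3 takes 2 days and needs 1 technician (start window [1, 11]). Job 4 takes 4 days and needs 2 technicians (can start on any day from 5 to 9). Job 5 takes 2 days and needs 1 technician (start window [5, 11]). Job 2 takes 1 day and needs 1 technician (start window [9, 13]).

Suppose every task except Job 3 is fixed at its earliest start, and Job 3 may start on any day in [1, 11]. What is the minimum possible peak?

Job 3@1: d1:3  d2:3  d3:2  d4:2  d5:3  d6:3  d7:2  d8:2  d9:1  d10:0  d11:0  d12:0  d13:0 → peak 3
Job 3@2: d1:2  d2:3  d3:3  d4:2  d5:3  d6:3  d7:2  d8:2  d9:1  d10:0  d11:0  d12:0  d13:0 → peak 3
Job 3@3: d1:2  d2:2  d3:3  d4:3  d5:3  d6:3  d7:2  d8:2  d9:1  d10:0  d11:0  d12:0  d13:0 → peak 3
Job 3@4: d1:2  d2:2  d3:2  d4:3  d5:4  d6:3  d7:2  d8:2  d9:1  d10:0  d11:0  d12:0  d13:0 → peak 4
Job 3@5: d1:2  d2:2  d3:2  d4:2  d5:4  d6:4  d7:2  d8:2  d9:1  d10:0  d11:0  d12:0  d13:0 → peak 4
Job 3@6: d1:2  d2:2  d3:2  d4:2  d5:3  d6:4  d7:3  d8:2  d9:1  d10:0  d11:0  d12:0  d13:0 → peak 4
Job 3@7: d1:2  d2:2  d3:2  d4:2  d5:3  d6:3  d7:3  d8:3  d9:1  d10:0  d11:0  d12:0  d13:0 → peak 3
Job 3@8: d1:2  d2:2  d3:2  d4:2  d5:3  d6:3  d7:2  d8:3  d9:2  d10:0  d11:0  d12:0  d13:0 → peak 3
Job 3@9: d1:2  d2:2  d3:2  d4:2  d5:3  d6:3  d7:2  d8:2  d9:2  d10:1  d11:0  d12:0  d13:0 → peak 3
Job 3@10: d1:2  d2:2  d3:2  d4:2  d5:3  d6:3  d7:2  d8:2  d9:1  d10:1  d11:1  d12:0  d13:0 → peak 3
Job 3@11: d1:2  d2:2  d3:2  d4:2  d5:3  d6:3  d7:2  d8:2  d9:1  d10:0  d11:1  d12:1  d13:0 → peak 3
Best is Job 3@1, peak 3.

3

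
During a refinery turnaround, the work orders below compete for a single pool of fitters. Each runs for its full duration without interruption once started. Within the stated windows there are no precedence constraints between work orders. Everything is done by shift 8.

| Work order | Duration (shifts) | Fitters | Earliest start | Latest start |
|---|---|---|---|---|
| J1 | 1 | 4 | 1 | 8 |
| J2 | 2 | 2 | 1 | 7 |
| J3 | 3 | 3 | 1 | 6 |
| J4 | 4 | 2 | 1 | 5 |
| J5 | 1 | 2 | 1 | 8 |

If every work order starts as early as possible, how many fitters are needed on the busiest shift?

Early-start schedule: J1@1, J2@1, J3@1, J4@1, J5@1.
Load per shift: shift 1: 13, shift 2: 7, shift 3: 5, shift 4: 2, shift 5: 0, shift 6: 0, shift 7: 0, shift 8: 0.
Peak is 13.

13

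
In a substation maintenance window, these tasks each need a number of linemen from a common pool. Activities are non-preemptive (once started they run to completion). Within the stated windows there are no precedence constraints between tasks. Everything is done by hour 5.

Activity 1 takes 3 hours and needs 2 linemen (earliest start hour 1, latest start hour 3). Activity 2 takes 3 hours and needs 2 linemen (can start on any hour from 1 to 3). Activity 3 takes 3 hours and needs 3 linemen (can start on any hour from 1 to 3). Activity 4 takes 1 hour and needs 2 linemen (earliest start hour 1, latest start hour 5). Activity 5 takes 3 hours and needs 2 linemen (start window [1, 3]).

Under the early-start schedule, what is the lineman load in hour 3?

9

At early start, hour 3 has: Activity 1, Activity 2, Activity 3, Activity 5.
Demand: 2 + 2 + 3 + 2 = 9.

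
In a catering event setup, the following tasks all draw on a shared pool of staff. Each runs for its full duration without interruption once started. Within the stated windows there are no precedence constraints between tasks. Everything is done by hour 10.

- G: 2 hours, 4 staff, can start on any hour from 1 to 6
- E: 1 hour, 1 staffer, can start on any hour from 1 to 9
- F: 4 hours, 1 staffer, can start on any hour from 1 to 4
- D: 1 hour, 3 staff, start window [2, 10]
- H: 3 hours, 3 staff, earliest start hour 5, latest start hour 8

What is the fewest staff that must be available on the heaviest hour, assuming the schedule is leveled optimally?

4

Early-start (G@1, E@1, F@1, D@2, H@5) gives peak 8: h1:6  h2:8  h3:1  h4:1  h5:3  h6:3  h7:3  h8:0  h9:0  h10:0.
Shift E→3, F→3, D→4.
Schedule G@1, E@3, F@3, D@4, H@5: h1:4  h2:4  h3:2  h4:4  h5:4  h6:4  h7:3  h8:0  h9:0  h10:0 — peak 4.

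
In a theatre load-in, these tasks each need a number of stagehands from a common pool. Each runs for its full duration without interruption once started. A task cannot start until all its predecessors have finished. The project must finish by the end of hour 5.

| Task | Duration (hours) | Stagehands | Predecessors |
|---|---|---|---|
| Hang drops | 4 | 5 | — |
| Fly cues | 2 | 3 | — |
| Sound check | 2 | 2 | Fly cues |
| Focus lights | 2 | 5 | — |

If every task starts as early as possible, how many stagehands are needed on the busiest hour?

13

Early-start schedule: Hang drops@1, Fly cues@1, Sound check@3, Focus lights@1.
Load per hour: hour 1: 13, hour 2: 13, hour 3: 7, hour 4: 7, hour 5: 0.
Peak is 13.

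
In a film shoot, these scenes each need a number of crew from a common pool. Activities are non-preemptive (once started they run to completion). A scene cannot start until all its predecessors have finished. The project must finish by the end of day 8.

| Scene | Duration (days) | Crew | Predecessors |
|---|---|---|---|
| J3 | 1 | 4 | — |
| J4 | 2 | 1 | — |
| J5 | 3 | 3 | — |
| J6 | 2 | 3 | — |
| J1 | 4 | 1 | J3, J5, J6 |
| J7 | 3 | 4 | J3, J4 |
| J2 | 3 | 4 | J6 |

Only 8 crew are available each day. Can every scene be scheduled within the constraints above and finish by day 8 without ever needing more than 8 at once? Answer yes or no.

yes

Schedule J3@1, J4@1, J5@2, J6@1, J1@5, J7@3, J2@6: d1:8  d2:7  d3:7  d4:7  d5:5  d6:5  d7:5  d8:5 — peak 8 ≤ 8.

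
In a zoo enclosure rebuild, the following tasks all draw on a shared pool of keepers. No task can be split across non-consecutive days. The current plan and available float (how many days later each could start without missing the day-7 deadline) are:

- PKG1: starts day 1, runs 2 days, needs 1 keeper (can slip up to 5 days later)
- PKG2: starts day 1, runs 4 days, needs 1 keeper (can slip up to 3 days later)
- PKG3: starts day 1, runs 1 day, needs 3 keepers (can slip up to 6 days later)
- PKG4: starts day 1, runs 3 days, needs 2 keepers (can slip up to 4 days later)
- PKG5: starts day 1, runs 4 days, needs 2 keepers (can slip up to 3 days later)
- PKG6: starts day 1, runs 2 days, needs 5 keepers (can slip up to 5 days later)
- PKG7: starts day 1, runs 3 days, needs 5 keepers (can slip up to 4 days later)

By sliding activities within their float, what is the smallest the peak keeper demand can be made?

8

Early-start (PKG1@1, PKG2@1, PKG3@1, PKG4@1, PKG5@1, PKG6@1, PKG7@1) gives peak 19: d1:19  d2:16  d3:10  d4:3  d5:0  d6:0  d7:0.
Shift PKG5→4, PKG6→3, PKG7→5.
Schedule PKG1@1, PKG2@1, PKG3@1, PKG4@1, PKG5@4, PKG6@3, PKG7@5: d1:7  d2:4  d3:8  d4:8  d5:7  d6:7  d7:7 — peak 8.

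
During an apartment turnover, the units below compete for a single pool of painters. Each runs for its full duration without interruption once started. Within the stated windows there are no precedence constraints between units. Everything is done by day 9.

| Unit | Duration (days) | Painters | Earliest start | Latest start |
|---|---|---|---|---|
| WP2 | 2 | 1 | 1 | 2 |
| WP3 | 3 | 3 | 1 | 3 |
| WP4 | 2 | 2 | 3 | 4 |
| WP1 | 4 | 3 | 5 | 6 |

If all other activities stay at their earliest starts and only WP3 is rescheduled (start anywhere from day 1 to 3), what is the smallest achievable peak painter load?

5

WP3@1: d1:4  d2:4  d3:5  d4:2  d5:3  d6:3  d7:3  d8:3  d9:0 → peak 5
WP3@2: d1:1  d2:4  d3:5  d4:5  d5:3  d6:3  d7:3  d8:3  d9:0 → peak 5
WP3@3: d1:1  d2:1  d3:5  d4:5  d5:6  d6:3  d7:3  d8:3  d9:0 → peak 6
Best is WP3@1, peak 5.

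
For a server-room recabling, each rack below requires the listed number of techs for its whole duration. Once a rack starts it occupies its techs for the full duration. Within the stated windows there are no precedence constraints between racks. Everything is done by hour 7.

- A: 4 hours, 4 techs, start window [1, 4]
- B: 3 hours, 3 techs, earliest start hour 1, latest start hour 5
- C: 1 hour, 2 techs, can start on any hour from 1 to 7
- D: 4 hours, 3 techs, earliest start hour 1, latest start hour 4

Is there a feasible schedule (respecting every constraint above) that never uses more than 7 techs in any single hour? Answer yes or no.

yes

Schedule A@1, B@1, C@5, D@4: h1:7  h2:7  h3:7  h4:7  h5:5  h6:3  h7:3 — peak 7 ≤ 7.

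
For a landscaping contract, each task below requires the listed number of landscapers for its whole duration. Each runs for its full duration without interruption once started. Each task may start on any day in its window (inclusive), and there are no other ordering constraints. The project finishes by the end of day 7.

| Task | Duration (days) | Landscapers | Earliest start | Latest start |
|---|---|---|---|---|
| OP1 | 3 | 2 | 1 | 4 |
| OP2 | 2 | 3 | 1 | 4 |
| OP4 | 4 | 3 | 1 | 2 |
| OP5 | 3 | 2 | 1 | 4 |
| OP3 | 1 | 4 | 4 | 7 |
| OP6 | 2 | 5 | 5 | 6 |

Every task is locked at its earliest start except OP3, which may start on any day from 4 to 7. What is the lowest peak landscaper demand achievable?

OP3@4: d1:10  d2:10  d3:7  d4:7  d5:5  d6:5  d7:0 → peak 10
OP3@5: d1:10  d2:10  d3:7  d4:3  d5:9  d6:5  d7:0 → peak 10
OP3@6: d1:10  d2:10  d3:7  d4:3  d5:5  d6:9  d7:0 → peak 10
OP3@7: d1:10  d2:10  d3:7  d4:3  d5:5  d6:5  d7:4 → peak 10
Best is OP3@4, peak 10.

10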